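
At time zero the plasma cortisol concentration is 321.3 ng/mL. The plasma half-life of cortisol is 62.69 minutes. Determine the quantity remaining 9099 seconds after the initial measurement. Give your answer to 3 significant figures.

60.1 ng/mL

Convert the elapsed time: 9099 seconds = 151.65 minutes.
Number of half-lives: n = 151.65/62.69 ≈ 2.419.
Remaining = 321.3 × (1/2)^2.419 = 321.3 × 0.18698 ≈ 60.077 ng/mL.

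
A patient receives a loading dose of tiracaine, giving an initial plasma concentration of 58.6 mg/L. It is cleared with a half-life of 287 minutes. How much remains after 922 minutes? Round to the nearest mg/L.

Number of half-lives: n = 922/287 ≈ 3.2125.
Remaining = 58.6 × (1/2)^3.2125 = 58.6 × 0.10788 ≈ 6.3216 mg/L.

6 mg/L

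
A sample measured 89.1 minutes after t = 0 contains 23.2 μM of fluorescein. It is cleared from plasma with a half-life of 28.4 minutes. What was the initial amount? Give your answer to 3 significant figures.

204 μM

Number of half-lives elapsed: n = 89.1/28.4 ≈ 3.1373.
A₀ = A × 2^n = 23.2 × 2^3.1373 = 23.2 × 8.7989 ≈ 204.13 μM.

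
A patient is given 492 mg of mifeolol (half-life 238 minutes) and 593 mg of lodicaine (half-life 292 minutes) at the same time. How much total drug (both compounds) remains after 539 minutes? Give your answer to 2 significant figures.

mifeolol: 492 × (1/2)^(539/238) = 492 × (1/2)^2.2647 ≈ 102.38 mg.
lodicaine: 593 × (1/2)^(539/292) = 593 × (1/2)^1.8459 ≈ 164.96 mg.
Total = 102.38 + 164.96 ≈ 267.34 mg.

270 mg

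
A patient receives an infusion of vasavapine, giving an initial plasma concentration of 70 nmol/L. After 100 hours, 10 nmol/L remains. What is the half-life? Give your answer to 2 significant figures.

36 hours

A/A₀ = 10/70 ≈ 0.14286.
n = log₂(7) ≈ 2.8074 half-lives elapsed in 100 hours.
t½ = 100/2.8074 ≈ 35.621 hours.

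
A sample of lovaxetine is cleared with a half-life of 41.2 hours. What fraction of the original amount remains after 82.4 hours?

n = 82.4/41.2 ≈ 2 half-lives.
Fraction remaining = (1/2)^2 ≈ 0.25.

0.25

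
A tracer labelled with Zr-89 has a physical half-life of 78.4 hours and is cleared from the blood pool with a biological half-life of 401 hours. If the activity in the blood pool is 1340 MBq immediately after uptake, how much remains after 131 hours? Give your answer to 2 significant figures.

340 MBq

1/t_eff = 1/t_phys + 1/t_biol = 1/78.4 + 1/401 = 0.015249 per hour.
t_eff = 78.4 × 401 / (78.4 + 401) ≈ 65.579 hours.
Remaining = 1340 × (1/2)^(131/65.579) = 1340 × (1/2)^1.9976 ≈ 335.56 MBq.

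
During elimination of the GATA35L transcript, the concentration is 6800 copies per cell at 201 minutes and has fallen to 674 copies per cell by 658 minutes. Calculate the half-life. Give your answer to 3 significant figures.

Over Δt = 658 − 201 = 457 minutes, the level fell by a factor of 6800/674 ≈ 10.089.
n = log₂(10.089) ≈ 3.3347 half-lives, so t½ = 457/3.3347 ≈ 137.04 minutes.

137 minutes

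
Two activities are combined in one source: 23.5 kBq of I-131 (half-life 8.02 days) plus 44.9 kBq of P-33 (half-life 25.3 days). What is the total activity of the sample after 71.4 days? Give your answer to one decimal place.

6.4 kBq

I-131: 23.5 × (1/2)^(71.4/8.02) = 23.5 × (1/2)^8.9027 ≈ 0.049099 kBq.
P-33: 44.9 × (1/2)^(71.4/25.3) = 44.9 × (1/2)^2.8221 ≈ 6.3489 kBq.
Total = 0.049099 + 6.3489 ≈ 6.398 kBq.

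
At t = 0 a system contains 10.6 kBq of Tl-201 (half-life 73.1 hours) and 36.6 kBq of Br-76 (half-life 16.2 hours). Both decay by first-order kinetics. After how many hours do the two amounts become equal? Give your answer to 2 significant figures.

Set 10.6·(1/2)^(t/73.1) = 36.6·(1/2)^(t/16.2).
Taking log₂: log₂(10.6/36.6) = t·(1/73.1 − 1/16.2).
log₂(0.28962) = -1.7878; 1/73.1 − 1/16.2 = -0.048049.
t = -1.7878 / -0.048049 ≈ 37.208 hours.

37 hours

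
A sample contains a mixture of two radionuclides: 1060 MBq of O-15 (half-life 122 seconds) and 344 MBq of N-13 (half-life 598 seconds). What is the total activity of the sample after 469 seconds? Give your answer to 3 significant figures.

274 MBq

O-15: 1060 × (1/2)^(469/122) = 1060 × (1/2)^3.8443 ≈ 73.802 MBq.
N-13: 344 × (1/2)^(469/598) = 344 × (1/2)^0.78428 ≈ 199.74 MBq.
Total = 73.802 + 199.74 ≈ 273.54 MBq.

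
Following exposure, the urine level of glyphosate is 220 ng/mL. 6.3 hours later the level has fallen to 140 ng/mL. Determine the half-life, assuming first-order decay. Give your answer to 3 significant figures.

A/A₀ = 140/220 ≈ 0.63636.
n = log₂(1.5714) ≈ 0.65208 half-lives elapsed in 6.3 hours.
t½ = 6.3/0.65208 ≈ 9.6614 hours.

9.66 hours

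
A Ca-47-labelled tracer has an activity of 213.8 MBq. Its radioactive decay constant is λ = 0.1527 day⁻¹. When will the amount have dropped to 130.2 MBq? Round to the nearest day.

3 days

t½ = ln 2 / λ = 0.69315 / 0.1527 ≈ 4.5393 days.
Fraction remaining = 130.2/213.8 ≈ 0.60898.
n = log₂(213.8/130.2) = ln(1.6421)/ln 2 ≈ 0.71553 half-lives.
t = n × t½ = 0.71553 × 4.5393 ≈ 3.248 days.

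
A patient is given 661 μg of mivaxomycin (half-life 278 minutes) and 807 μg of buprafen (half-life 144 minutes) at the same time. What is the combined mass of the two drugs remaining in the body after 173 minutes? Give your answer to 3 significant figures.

mivaxomycin: 661 × (1/2)^(173/278) = 661 × (1/2)^0.6223 ≈ 429.41 μg.
buprafen: 807 × (1/2)^(173/144) = 807 × (1/2)^1.2014 ≈ 350.93 μg.
Total = 429.41 + 350.93 ≈ 780.34 μg.

780 μg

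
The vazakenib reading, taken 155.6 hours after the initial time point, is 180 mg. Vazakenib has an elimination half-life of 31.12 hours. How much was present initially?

Number of half-lives elapsed: n = 155.6/31.12 ≈ 5.
A₀ = A × 2^n = 180 × 2^5 = 180 × 32 ≈ 5760 mg.

5760 mg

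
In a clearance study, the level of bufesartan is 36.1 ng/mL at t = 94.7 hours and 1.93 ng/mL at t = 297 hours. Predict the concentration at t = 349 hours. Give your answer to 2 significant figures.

0.91 ng/mL

Over Δt = 297 − 94.7 = 202.3 hours, the level fell by a factor of 36.1/1.93 ≈ 18.705.
n = log₂(18.705) ≈ 4.2253 half-lives, so t½ = 202.3/4.2253 ≈ 47.878 hours.
From t = 297 to t = 349: 1.93 × (1/2)^((349−297)/47.878) ≈ 0.9091 ng/mL.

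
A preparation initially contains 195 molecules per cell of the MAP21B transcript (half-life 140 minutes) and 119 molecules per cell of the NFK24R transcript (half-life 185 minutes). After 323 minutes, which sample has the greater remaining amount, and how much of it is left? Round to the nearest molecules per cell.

MAP21B transcript: 195 × (1/2)^2.3071 ≈ 39.402 molecules per cell.
NFK24R transcript: 119 × (1/2)^1.7459 ≈ 35.478 molecules per cell.
MAP21B transcript has more remaining, at ≈ 39.402 molecules per cell.

MAP21B transcript, 39 molecules per cell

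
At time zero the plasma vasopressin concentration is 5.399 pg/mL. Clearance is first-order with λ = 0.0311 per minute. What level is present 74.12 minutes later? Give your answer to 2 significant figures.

t½ = ln 2 / λ = 0.69315 / 0.0311 ≈ 22.288 minutes.
Number of half-lives: n = 74.12/22.288 ≈ 3.3256.
Remaining = 5.399 × (1/2)^3.3256 = 5.399 × 0.099746 ≈ 0.53853 pg/mL.

0.54 pg/mL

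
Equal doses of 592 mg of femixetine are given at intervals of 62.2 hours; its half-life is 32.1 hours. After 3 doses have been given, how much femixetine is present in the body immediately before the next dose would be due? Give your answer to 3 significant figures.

The 3 doses were given 186.6, 124.4, 62.2 hours ago.
Total = 592·(1/2)^(186.6/32.1) + 592·(1/2)^(124.4/32.1) + 592·(1/2)^(62.2/32.1)
      = 10.53 + 40.338 + 154.53 ≈ 205.4 mg.

205 mg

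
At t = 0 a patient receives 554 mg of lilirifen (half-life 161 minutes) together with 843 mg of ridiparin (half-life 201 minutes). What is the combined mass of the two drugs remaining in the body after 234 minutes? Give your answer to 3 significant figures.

578 mg

lilirifen: 554 × (1/2)^(234/161) = 554 × (1/2)^1.4534 ≈ 202.3 mg.
ridiparin: 843 × (1/2)^(234/201) = 843 × (1/2)^1.1642 ≈ 376.16 mg.
Total = 202.3 + 376.16 ≈ 578.46 mg.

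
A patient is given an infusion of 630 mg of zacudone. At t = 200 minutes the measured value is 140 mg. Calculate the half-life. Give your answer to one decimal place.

92.2 minutes

A/A₀ = 140/630 ≈ 0.22222.
n = log₂(4.5) ≈ 2.1699 half-lives elapsed in 200 minutes.
t½ = 200/2.1699 ≈ 92.169 minutes.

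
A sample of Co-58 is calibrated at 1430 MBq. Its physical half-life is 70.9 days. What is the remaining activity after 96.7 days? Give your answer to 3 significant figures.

556 MBq

Number of half-lives: n = 96.7/70.9 ≈ 1.3639.
Remaining = 1430 × (1/2)^1.3639 = 1430 × 0.38853 ≈ 555.6 MBq.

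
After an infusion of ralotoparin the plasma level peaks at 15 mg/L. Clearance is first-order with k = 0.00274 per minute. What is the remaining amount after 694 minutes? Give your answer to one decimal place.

t½ = ln 2 / k = 0.69315 / 0.00274 ≈ 252.97 minutes.
Number of half-lives: n = 694/252.97 ≈ 2.7434.
Remaining = 15 × (1/2)^2.7434 = 15 × 0.14934 ≈ 2.24 mg/L.

2.2 mg/L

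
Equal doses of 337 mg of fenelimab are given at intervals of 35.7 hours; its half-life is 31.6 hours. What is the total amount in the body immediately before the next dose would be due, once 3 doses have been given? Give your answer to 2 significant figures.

The 3 doses were given 107.1, 71.4, 35.7 hours ago.
Total = 337·(1/2)^(107.1/31.6) + 337·(1/2)^(71.4/31.6) + 337·(1/2)^(35.7/31.6)
      = 32.164 + 70.381 + 154.01 ≈ 256.55 mg.

260 mg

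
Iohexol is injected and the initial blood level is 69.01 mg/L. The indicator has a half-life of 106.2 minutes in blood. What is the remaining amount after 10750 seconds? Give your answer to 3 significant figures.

Convert the elapsed time: 10750 seconds = 179.167 minutes.
Number of half-lives: n = 179.167/106.2 ≈ 1.6871.
Remaining = 69.01 × (1/2)^1.6871 = 69.01 × 0.31056 ≈ 21.432 mg/L.

21.4 mg/L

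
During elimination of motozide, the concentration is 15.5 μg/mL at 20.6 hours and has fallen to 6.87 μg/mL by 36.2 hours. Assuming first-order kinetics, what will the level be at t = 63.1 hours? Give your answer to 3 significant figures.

Over Δt = 36.2 − 20.6 = 15.6 hours, the level fell by a factor of 15.5/6.87 ≈ 2.2562.
n = log₂(2.2562) ≈ 1.1739 half-lives, so t½ = 15.6/1.1739 ≈ 13.289 hours.
From t = 36.2 to t = 63.1: 6.87 × (1/2)^((63.1−36.2)/13.289) ≈ 1.6889 μg/mL.

1.69 μg/mL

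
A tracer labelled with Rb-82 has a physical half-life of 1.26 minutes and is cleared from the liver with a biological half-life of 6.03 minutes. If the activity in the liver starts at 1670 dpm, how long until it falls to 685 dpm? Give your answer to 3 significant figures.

1.34 minutes

1/t_eff = 1/t_phys + 1/t_biol = 1/1.26 + 1/6.03 = 0.95949 per minute.
t_eff = 1.26 × 6.03 / (1.26 + 6.03) ≈ 1.0422 minutes.
n = log₂(1670/685) ≈ 1.2857; t = 1.2857 × 1.0422 ≈ 1.34 minutes.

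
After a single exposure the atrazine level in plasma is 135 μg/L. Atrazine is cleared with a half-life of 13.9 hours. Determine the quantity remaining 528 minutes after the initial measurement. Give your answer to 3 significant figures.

Convert the elapsed time: 528 minutes = 8.8 hours.
Number of half-lives: n = 8.8/13.9 ≈ 0.63309.
Remaining = 135 × (1/2)^0.63309 = 135 × 0.64479 ≈ 87.047 μg/L.

87.0 μg/L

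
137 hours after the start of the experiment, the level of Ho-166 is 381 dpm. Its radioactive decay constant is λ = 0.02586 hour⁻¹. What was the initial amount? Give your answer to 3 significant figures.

t½ = ln 2 / λ = 0.69315 / 0.02586 ≈ 26.804 hours.
Number of half-lives elapsed: n = 137/26.804 ≈ 5.1112.
A₀ = A × 2^n = 381 × 2^5.1112 = 381 × 34.564 ≈ 13169 dpm.

13200 dpm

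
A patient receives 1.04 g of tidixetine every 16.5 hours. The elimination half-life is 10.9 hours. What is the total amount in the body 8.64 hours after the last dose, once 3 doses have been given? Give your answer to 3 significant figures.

The 3 doses were given 41.64, 25.14, 8.64 hours ago.
Total = 1.04·(1/2)^(41.64/10.9) + 1.04·(1/2)^(25.14/10.9) + 1.04·(1/2)^(8.64/10.9)
      = 0.073628 + 0.21025 + 0.60037 ≈ 0.88425 g.

0.884 g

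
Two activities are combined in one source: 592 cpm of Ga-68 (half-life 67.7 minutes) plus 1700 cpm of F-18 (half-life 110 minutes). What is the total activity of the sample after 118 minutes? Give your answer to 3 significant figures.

Ga-68: 592 × (1/2)^(118/67.7) = 592 × (1/2)^1.743 ≈ 176.86 cpm.
F-18: 1700 × (1/2)^(118/110) = 1700 × (1/2)^1.0727 ≈ 808.21 cpm.
Total = 176.86 + 808.21 ≈ 985.07 cpm.

985 cpm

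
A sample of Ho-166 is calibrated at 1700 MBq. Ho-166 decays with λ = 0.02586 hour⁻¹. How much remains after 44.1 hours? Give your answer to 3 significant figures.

t½ = ln 2 / λ = 0.69315 / 0.02586 ≈ 26.804 hours.
Number of half-lives: n = 44.1/26.804 ≈ 1.6453.
Remaining = 1700 × (1/2)^1.6453 = 1700 × 0.31968 ≈ 543.46 MBq.

543 MBq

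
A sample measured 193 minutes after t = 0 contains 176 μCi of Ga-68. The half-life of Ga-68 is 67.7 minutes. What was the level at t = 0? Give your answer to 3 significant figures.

Number of half-lives elapsed: n = 193/67.7 ≈ 2.8508.
A₀ = A × 2^n = 176 × 2^2.8508 = 176 × 7.2141 ≈ 1269.7 μCi.

1270 μCi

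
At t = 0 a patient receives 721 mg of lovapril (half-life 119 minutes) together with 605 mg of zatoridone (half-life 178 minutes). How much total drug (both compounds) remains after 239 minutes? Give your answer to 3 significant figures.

lovapril: 721 × (1/2)^(239/119) = 721 × (1/2)^2.0084 ≈ 179.2 mg.
zatoridone: 605 × (1/2)^(239/178) = 605 × (1/2)^1.3427 ≈ 238.54 mg.
Total = 179.2 + 238.54 ≈ 417.74 mg.

418 mg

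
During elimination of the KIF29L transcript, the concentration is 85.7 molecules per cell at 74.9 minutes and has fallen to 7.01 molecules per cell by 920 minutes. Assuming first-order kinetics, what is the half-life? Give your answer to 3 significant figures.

234 minutes

Over Δt = 920 − 74.9 = 845.1 minutes, the level fell by a factor of 85.7/7.01 ≈ 12.225.
n = log₂(12.225) ≈ 3.6118 half-lives, so t½ = 845.1/3.6118 ≈ 233.98 minutes.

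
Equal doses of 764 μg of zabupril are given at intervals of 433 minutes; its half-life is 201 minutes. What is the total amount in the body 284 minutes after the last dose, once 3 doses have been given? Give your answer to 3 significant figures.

The 3 doses were given 1150, 717, 284 minutes ago.
Total = 764·(1/2)^(1150/201) + 764·(1/2)^(717/201) + 764·(1/2)^(284/201)
      = 14.48 + 64.457 + 286.92 ≈ 365.86 μg.

366 μg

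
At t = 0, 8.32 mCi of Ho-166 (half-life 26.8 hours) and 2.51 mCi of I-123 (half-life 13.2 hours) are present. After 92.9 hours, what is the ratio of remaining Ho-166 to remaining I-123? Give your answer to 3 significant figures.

39.4

Ho-166: 8.32 × (1/2)^(92.9/26.8) = 8.32 × (1/2)^3.4664 ≈ 0.75271 mCi.
I-123: 2.51 × (1/2)^(92.9/13.2) = 2.51 × (1/2)^7.0379 ≈ 0.019101 mCi.
Ratio ≈ 0.75271 / 0.019101 ≈ 39.406.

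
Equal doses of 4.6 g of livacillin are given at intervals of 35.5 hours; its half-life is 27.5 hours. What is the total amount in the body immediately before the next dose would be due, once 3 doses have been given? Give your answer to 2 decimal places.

2.96 g

The 3 doses were given 106.5, 71, 35.5 hours ago.
Total = 4.6·(1/2)^(106.5/27.5) + 4.6·(1/2)^(71/27.5) + 4.6·(1/2)^(35.5/27.5)
      = 0.31402 + 0.76834 + 1.88 ≈ 2.9623 g.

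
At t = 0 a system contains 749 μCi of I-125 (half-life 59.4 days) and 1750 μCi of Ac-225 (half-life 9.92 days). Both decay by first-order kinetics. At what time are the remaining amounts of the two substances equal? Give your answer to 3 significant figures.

Set 749·(1/2)^(t/59.4) = 1750·(1/2)^(t/9.92).
Taking log₂: log₂(749/1750) = t·(1/59.4 − 1/9.92).
log₂(0.428) = -1.2243; 1/59.4 − 1/9.92 = -0.083971.
t = -1.2243 / -0.083971 ≈ 14.58 days.

14.6 days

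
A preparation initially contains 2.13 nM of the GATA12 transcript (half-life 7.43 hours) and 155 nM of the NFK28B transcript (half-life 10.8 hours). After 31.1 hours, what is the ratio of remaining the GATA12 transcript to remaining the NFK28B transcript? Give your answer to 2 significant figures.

0.0056

GATA12 transcript: 2.13 × (1/2)^(31.1/7.43) = 2.13 × (1/2)^4.1857 ≈ 0.11704 nM.
NFK28B transcript: 155 × (1/2)^(31.1/10.8) = 155 × (1/2)^2.8796 ≈ 21.061 nM.
Ratio ≈ 0.11704 / 21.061 ≈ 0.0055574.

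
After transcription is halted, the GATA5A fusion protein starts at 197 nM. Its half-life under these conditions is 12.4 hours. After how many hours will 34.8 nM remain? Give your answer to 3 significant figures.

Fraction remaining = 34.8/197 ≈ 0.17665.
n = log₂(197/34.8) = ln(5.6609)/ln 2 ≈ 2.501 half-lives.
t = n × t½ = 2.501 × 12.4 ≈ 31.013 hours.

31.0 hours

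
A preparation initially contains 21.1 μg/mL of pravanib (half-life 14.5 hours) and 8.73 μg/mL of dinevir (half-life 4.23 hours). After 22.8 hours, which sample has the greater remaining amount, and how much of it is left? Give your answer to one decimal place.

pravanib, 7.1 μg/mL

pravanib: 21.1 × (1/2)^1.5724 ≈ 7.0948 μg/mL.
dinevir: 8.73 × (1/2)^5.3901 ≈ 0.20818 μg/mL.
Pravanib has more remaining, at ≈ 7.0948 μg/mL.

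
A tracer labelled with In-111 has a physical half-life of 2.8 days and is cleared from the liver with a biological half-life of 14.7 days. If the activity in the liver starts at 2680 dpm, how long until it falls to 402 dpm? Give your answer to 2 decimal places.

1/t_eff = 1/t_phys + 1/t_biol = 1/2.8 + 1/14.7 = 0.42517 per day.
t_eff = 2.8 × 14.7 / (2.8 + 14.7) ≈ 2.352 days.
n = log₂(2680/402) ≈ 2.737; t = 2.737 × 2.352 ≈ 6.4373 days.

6.44 days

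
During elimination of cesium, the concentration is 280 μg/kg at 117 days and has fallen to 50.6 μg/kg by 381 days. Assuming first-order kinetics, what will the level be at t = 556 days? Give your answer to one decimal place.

Over Δt = 381 − 117 = 264 days, the level fell by a factor of 280/50.6 ≈ 5.5336.
n = log₂(5.5336) ≈ 2.4682 half-lives, so t½ = 264/2.4682 ≈ 106.96 days.
From t = 381 to t = 556: 50.6 × (1/2)^((556−381)/106.96) ≈ 16.279 μg/kg.

16.3 μg/kg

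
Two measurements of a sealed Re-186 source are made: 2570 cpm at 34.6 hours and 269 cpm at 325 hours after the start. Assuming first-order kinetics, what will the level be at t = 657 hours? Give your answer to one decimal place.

20.4 cpm

Over Δt = 325 − 34.6 = 290.4 hours, the level fell by a factor of 2570/269 ≈ 9.5539.
n = log₂(9.5539) ≈ 3.2561 half-lives, so t½ = 290.4/3.2561 ≈ 89.187 hours.
From t = 325 to t = 657: 269 × (1/2)^((657−325)/89.187) ≈ 20.378 cpm.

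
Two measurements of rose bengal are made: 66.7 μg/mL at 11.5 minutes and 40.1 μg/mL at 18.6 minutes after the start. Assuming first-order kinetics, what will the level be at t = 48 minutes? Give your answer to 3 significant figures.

Over Δt = 18.6 − 11.5 = 7.1 minutes, the level fell by a factor of 66.7/40.1 ≈ 1.6633.
n = log₂(1.6633) ≈ 0.73408 half-lives, so t½ = 7.1/0.73408 ≈ 9.6719 minutes.
From t = 18.6 to t = 48: 40.1 × (1/2)^((48−18.6)/9.6719) ≈ 4.8763 μg/mL.

4.88 μg/mL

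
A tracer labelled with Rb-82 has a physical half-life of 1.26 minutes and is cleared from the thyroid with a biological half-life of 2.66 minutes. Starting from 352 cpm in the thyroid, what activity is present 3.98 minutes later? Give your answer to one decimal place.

14.0 cpm

1/t_eff = 1/t_phys + 1/t_biol = 1/1.26 + 1/2.66 = 1.1696 per minute.
t_eff = 1.26 × 2.66 / (1.26 + 2.66) ≈ 0.855 minutes.
Remaining = 352 × (1/2)^(3.98/0.855) = 352 × (1/2)^4.655 ≈ 13.972 cpm.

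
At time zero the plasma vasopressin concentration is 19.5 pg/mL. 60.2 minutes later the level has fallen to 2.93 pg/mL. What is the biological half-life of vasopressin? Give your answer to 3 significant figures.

A/A₀ = 2.93/19.5 ≈ 0.15026.
n = log₂(6.6553) ≈ 2.7345 half-lives elapsed in 60.2 minutes.
t½ = 60.2/2.7345 ≈ 22.015 minutes.

22.0 minutes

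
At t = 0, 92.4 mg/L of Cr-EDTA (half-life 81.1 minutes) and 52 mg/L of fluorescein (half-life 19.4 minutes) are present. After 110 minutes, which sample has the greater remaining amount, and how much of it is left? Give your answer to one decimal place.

Cr-EDTA: 92.4 × (1/2)^1.3564 ≈ 36.089 mg/L.
fluorescein: 52 × (1/2)^5.6701 ≈ 1.0213 mg/L.
Cr-EDTA has more remaining, at ≈ 36.089 mg/L.

Cr-EDTA, 36.1 mg/L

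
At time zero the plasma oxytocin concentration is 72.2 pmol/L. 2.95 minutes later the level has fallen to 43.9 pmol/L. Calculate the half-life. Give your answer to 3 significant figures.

A/A₀ = 43.9/72.2 ≈ 0.60803.
n = log₂(1.6446) ≈ 0.71778 half-lives elapsed in 2.95 minutes.
t½ = 2.95/0.71778 ≈ 4.1099 minutes.

4.11 minutes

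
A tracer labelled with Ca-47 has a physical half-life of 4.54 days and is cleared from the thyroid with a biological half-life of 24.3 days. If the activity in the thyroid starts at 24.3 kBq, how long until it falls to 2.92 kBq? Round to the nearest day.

1/t_eff = 1/t_phys + 1/t_biol = 1/4.54 + 1/24.3 = 0.26142 per day.
t_eff = 4.54 × 24.3 / (4.54 + 24.3) ≈ 3.8253 days.
n = log₂(24.3/2.92) ≈ 3.0569; t = 3.0569 × 3.8253 ≈ 11.694 days.

12 days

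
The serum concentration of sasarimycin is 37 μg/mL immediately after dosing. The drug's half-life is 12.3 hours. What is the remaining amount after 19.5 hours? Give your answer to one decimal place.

Number of half-lives: n = 19.5/12.3 ≈ 1.5854.
Remaining = 37 × (1/2)^1.5854 = 37 × 0.33324 ≈ 12.33 μg/mL.

12.3 μg/mL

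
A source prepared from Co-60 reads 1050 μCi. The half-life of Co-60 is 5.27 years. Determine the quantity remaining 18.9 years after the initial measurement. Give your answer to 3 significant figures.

87.4 μCi

Number of half-lives: n = 18.9/5.27 ≈ 3.5863.
Remaining = 1050 × (1/2)^3.5863 = 1050 × 0.083254 ≈ 87.417 μCi.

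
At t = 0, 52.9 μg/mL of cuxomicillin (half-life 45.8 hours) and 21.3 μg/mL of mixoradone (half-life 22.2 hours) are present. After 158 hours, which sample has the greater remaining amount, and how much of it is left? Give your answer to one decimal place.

cuxomicillin, 4.8 μg/mL

cuxomicillin: 52.9 × (1/2)^3.4498 ≈ 4.8414 μg/mL.
mixoradone: 21.3 × (1/2)^7.1171 ≈ 0.15343 μg/mL.
Cuxomicillin has more remaining, at ≈ 4.8414 μg/mL.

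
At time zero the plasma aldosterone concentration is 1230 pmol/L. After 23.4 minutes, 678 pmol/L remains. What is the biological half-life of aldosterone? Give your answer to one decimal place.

A/A₀ = 678/1230 ≈ 0.55122.
n = log₂(1.8142) ≈ 0.8593 half-lives elapsed in 23.4 minutes.
t½ = 23.4/0.8593 ≈ 27.231 minutes.

27.2 minutes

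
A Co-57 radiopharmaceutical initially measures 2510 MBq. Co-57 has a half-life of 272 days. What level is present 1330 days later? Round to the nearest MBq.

Number of half-lives: n = 1330/272 ≈ 4.8897.
Remaining = 2510 × (1/2)^4.8897 = 2510 × 0.033733 ≈ 84.669 MBq.

85 MBq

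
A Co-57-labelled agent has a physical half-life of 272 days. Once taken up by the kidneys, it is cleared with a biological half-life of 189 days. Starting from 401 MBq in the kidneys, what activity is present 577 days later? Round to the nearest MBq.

11 MBq

1/t_eff = 1/t_phys + 1/t_biol = 1/272 + 1/189 = 0.0089675 per day.
t_eff = 272 × 189 / (272 + 189) ≈ 111.51 days.
Remaining = 401 × (1/2)^(577/111.51) = 401 × (1/2)^5.1742 ≈ 11.106 MBq.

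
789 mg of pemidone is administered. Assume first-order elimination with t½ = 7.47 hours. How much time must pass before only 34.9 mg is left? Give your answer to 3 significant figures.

33.6 hours

Fraction remaining = 34.9/789 ≈ 0.044233.
n = log₂(789/34.9) = ln(22.607)/ln 2 ≈ 4.4987 half-lives.
t = n × t½ = 4.4987 × 7.47 ≈ 33.605 hours.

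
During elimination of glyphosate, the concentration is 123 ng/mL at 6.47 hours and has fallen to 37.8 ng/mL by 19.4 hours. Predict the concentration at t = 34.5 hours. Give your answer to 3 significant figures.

Over Δt = 19.4 − 6.47 = 12.93 hours, the level fell by a factor of 123/37.8 ≈ 3.254.
n = log₂(3.254) ≈ 1.7022 half-lives, so t½ = 12.93/1.7022 ≈ 7.5961 hours.
From t = 19.4 to t = 34.5: 37.8 × (1/2)^((34.5−19.4)/7.5961) ≈ 9.5298 ng/mL.

9.53 ng/mL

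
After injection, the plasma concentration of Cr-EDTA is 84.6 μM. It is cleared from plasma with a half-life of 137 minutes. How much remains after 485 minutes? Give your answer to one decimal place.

7.3 μM

Number of half-lives: n = 485/137 ≈ 3.5401.
Remaining = 84.6 × (1/2)^3.5401 = 84.6 × 0.085963 ≈ 7.2724 μM.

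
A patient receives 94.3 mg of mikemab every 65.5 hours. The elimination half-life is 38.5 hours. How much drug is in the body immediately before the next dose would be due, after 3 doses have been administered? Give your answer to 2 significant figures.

41 mg

The 3 doses were given 196.5, 131, 65.5 hours ago.
Total = 94.3·(1/2)^(196.5/38.5) + 94.3·(1/2)^(131/38.5) + 94.3·(1/2)^(65.5/38.5)
      = 2.7421 + 8.9172 + 28.998 ≈ 40.657 mg.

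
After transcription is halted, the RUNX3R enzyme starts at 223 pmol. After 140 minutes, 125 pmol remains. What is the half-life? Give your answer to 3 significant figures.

168 minutes

A/A₀ = 125/223 ≈ 0.56054.
n = log₂(1.784) ≈ 0.83512 half-lives elapsed in 140 minutes.
t½ = 140/0.83512 ≈ 167.64 minutes.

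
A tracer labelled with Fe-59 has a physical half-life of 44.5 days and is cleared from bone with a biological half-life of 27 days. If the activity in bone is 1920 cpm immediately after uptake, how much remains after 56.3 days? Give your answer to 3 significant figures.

188 cpm

1/t_eff = 1/t_phys + 1/t_biol = 1/44.5 + 1/27 = 0.059509 per day.
t_eff = 44.5 × 27 / (44.5 + 27) ≈ 16.804 days.
Remaining = 1920 × (1/2)^(56.3/16.804) = 1920 × (1/2)^3.3504 ≈ 188.25 cpm.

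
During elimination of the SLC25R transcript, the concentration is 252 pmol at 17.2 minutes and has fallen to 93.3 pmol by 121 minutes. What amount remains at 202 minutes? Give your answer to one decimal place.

43.0 pmol

Over Δt = 121 − 17.2 = 103.8 minutes, the level fell by a factor of 252/93.3 ≈ 2.701.
n = log₂(2.701) ≈ 1.4335 half-lives, so t½ = 103.8/1.4335 ≈ 72.411 minutes.
From t = 121 to t = 202: 93.3 × (1/2)^((202−121)/72.411) ≈ 42.968 pmol.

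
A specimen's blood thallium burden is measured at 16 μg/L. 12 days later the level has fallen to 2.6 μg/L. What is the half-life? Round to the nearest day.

5 days

A/A₀ = 2.6/16 ≈ 0.1625.
n = log₂(6.1538) ≈ 2.6215 half-lives elapsed in 12 days.
t½ = 12/2.6215 ≈ 4.5776 days.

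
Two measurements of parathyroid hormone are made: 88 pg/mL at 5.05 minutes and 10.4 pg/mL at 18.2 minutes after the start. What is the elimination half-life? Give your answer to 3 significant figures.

4.27 minutes

Over Δt = 18.2 − 5.05 = 13.15 minutes, the level fell by a factor of 88/10.4 ≈ 8.4615.
n = log₂(8.4615) ≈ 3.0809 half-lives, so t½ = 13.15/3.0809 ≈ 4.2682 minutes.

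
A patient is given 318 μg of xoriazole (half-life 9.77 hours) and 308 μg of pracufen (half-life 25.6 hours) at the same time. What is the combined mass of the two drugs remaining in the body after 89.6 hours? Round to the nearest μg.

28 μg

xoriazole: 318 × (1/2)^(89.6/9.77) = 318 × (1/2)^9.1709 ≈ 0.5517 μg.
pracufen: 308 × (1/2)^(89.6/25.6) = 308 × (1/2)^3.5 ≈ 27.224 μg.
Total = 0.5517 + 27.224 ≈ 27.775 μg.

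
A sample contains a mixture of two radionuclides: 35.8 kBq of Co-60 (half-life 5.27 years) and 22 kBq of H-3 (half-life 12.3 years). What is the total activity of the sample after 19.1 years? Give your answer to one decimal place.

10.4 kBq

Co-60: 35.8 × (1/2)^(19.1/5.27) = 35.8 × (1/2)^3.6243 ≈ 2.9031 kBq.
H-3: 22 × (1/2)^(19.1/12.3) = 22 × (1/2)^1.5528 ≈ 7.4984 kBq.
Total = 2.9031 + 7.4984 ≈ 10.402 kBq.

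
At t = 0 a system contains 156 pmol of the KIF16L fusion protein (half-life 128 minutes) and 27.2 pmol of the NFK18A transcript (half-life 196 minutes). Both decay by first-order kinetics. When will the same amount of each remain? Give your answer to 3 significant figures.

930 minutes

Set 156·(1/2)^(t/128) = 27.2·(1/2)^(t/196).
Taking log₂: log₂(156/27.2) = t·(1/128 − 1/196).
log₂(5.7353) = 2.5199; 1/128 − 1/196 = 0.0027105.
t = 2.5199 / 0.0027105 ≈ 929.68 minutes.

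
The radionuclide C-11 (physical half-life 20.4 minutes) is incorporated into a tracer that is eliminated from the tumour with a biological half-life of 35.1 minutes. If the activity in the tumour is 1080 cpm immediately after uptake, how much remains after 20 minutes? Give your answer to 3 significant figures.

1/t_eff = 1/t_phys + 1/t_biol = 1/20.4 + 1/35.1 = 0.07751 per minute.
t_eff = 20.4 × 35.1 / (20.4 + 35.1) ≈ 12.902 minutes.
Remaining = 1080 × (1/2)^(20/12.902) = 1080 × (1/2)^1.5502 ≈ 368.78 cpm.

369 cpm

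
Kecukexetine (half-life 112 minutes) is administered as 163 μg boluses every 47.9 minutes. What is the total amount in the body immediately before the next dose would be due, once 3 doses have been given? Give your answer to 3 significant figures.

278 μg

The 3 doses were given 143.7, 95.8, 47.9 minutes ago.
Total = 163·(1/2)^(143.7/112) + 163·(1/2)^(95.8/112) + 163·(1/2)^(47.9/112)
      = 66.982 + 90.095 + 121.18 ≈ 278.26 μg.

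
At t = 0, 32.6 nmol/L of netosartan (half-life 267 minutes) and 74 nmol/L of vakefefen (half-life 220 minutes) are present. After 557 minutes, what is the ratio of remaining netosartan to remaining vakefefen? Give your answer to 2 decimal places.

netosartan: 32.6 × (1/2)^(557/267) = 32.6 × (1/2)^2.0861 ≈ 7.6776 nmol/L.
vakefefen: 74 × (1/2)^(557/220) = 74 × (1/2)^2.5318 ≈ 12.796 nmol/L.
Ratio ≈ 7.6776 / 12.796 ≈ 0.6.

0.60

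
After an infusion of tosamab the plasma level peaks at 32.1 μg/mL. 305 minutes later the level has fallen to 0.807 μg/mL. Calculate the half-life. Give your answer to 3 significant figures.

A/A₀ = 0.807/32.1 ≈ 0.02514.
n = log₂(39.777) ≈ 5.3139 half-lives elapsed in 305 minutes.
t½ = 305/5.3139 ≈ 57.397 minutes.

57.4 minutes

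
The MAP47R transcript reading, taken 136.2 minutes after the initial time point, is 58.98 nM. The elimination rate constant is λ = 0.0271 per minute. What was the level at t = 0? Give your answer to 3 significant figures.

t½ = ln 2 / λ = 0.69315 / 0.0271 ≈ 25.577 minutes.
Number of half-lives elapsed: n = 136.2/25.577 ≈ 5.325.
A₀ = A × 2^n = 58.98 × 2^5.325 = 58.98 × 40.086 ≈ 2364.3 nM.

2360 nM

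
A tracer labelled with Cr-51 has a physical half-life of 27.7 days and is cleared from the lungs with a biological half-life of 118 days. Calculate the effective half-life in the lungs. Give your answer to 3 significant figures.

22.4 days

1/t_eff = 1/t_phys + 1/t_biol = 1/27.7 + 1/118 = 0.044576 per day.
t_eff = 27.7 × 118 / (27.7 + 118) ≈ 22.434 days.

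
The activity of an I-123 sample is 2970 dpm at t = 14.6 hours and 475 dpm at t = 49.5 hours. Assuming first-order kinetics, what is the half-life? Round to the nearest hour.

13 hours

Over Δt = 49.5 − 14.6 = 34.9 hours, the level fell by a factor of 2970/475 ≈ 6.2526.
n = log₂(6.2526) ≈ 2.6445 half-lives, so t½ = 34.9/2.6445 ≈ 13.197 hours.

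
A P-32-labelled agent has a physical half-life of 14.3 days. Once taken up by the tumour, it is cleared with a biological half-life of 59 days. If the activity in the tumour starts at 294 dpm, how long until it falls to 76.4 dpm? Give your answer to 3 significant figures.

22.4 days

1/t_eff = 1/t_phys + 1/t_biol = 1/14.3 + 1/59 = 0.086879 per day.
t_eff = 14.3 × 59 / (14.3 + 59) ≈ 11.51 days.
n = log₂(294/76.4) ≈ 1.9442; t = 1.9442 × 11.51 ≈ 22.378 days.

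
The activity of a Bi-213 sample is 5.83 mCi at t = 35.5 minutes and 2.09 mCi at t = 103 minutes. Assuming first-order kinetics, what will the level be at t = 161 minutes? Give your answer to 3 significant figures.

Over Δt = 103 − 35.5 = 67.5 minutes, the level fell by a factor of 5.83/2.09 ≈ 2.7895.
n = log₂(2.7895) ≈ 1.48 half-lives, so t½ = 67.5/1.48 ≈ 45.608 minutes.
From t = 103 to t = 161: 2.09 × (1/2)^((161−103)/45.608) ≈ 0.86562 mCi.

0.866 mCi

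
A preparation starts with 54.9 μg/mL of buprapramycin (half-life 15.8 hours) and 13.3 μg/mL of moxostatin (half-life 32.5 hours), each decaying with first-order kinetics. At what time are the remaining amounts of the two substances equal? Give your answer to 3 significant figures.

Set 54.9·(1/2)^(t/15.8) = 13.3·(1/2)^(t/32.5).
Taking log₂: log₂(54.9/13.3) = t·(1/15.8 − 1/32.5).
log₂(4.1278) = 2.0454; 1/15.8 − 1/32.5 = 0.032522.
t = 2.0454 / 0.032522 ≈ 62.892 hours.

62.9 hours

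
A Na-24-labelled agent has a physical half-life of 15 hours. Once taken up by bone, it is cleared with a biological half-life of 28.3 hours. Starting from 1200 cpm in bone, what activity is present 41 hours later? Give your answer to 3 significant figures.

66.1 cpm

1/t_eff = 1/t_phys + 1/t_biol = 1/15 + 1/28.3 = 0.102 per hour.
t_eff = 15 × 28.3 / (15 + 28.3) ≈ 9.8037 hours.
Remaining = 1200 × (1/2)^(41/9.8037) = 1200 × (1/2)^4.1821 ≈ 66.107 cpm.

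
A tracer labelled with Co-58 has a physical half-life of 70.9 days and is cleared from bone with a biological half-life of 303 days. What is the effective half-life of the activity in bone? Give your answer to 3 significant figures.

1/t_eff = 1/t_phys + 1/t_biol = 1/70.9 + 1/303 = 0.017405 per day.
t_eff = 70.9 × 303 / (70.9 + 303) ≈ 57.456 days.

57.5 days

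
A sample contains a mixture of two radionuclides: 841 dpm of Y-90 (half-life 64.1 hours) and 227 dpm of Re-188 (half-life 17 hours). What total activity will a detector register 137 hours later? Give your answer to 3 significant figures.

Y-90: 841 × (1/2)^(137/64.1) = 841 × (1/2)^2.1373 ≈ 191.17 dpm.
Re-188: 227 × (1/2)^(137/17) = 227 × (1/2)^8.0588 ≈ 0.85129 dpm.
Total = 191.17 + 0.85129 ≈ 192.02 dpm.

192 dpm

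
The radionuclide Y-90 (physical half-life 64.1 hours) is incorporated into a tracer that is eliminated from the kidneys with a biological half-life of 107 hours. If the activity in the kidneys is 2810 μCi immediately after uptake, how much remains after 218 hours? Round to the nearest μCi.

1/t_eff = 1/t_phys + 1/t_biol = 1/64.1 + 1/107 = 0.024946 per hour.
t_eff = 64.1 × 107 / (64.1 + 107) ≈ 40.086 hours.
Remaining = 2810 × (1/2)^(218/40.086) = 2810 × (1/2)^5.4383 ≈ 64.805 μCi.

65 μCi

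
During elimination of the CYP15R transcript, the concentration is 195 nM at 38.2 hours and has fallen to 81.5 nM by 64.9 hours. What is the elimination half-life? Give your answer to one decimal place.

Over Δt = 64.9 − 38.2 = 26.7 hours, the level fell by a factor of 195/81.5 ≈ 2.3926.
n = log₂(2.3926) ≈ 1.2586 half-lives, so t½ = 26.7/1.2586 ≈ 21.214 hours.

21.2 hours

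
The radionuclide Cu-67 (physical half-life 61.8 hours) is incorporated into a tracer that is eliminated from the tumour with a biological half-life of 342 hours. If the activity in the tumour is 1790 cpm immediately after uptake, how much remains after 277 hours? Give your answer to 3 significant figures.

1/t_eff = 1/t_phys + 1/t_biol = 1/61.8 + 1/342 = 0.019105 per hour.
t_eff = 61.8 × 342 / (61.8 + 342) ≈ 52.342 hours.
Remaining = 1790 × (1/2)^(277/52.342) = 1790 × (1/2)^5.2921 ≈ 45.684 cpm.

45.7 cpm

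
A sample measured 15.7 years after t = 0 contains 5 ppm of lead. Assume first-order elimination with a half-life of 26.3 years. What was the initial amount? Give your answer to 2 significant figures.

7.6 ppm

Number of half-lives elapsed: n = 15.7/26.3 ≈ 0.59696.
A₀ = A × 2^n = 5 × 2^0.59696 = 5 × 1.5125 ≈ 7.5626 ppm.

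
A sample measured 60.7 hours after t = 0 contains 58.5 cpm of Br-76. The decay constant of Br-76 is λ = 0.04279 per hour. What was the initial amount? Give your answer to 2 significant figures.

790 cpm

t½ = ln 2 / λ = 0.69315 / 0.04279 ≈ 16.199 hours.
Number of half-lives elapsed: n = 60.7/16.199 ≈ 3.7472.
A₀ = A × 2^n = 58.5 × 2^3.7472 = 58.5 × 13.428 ≈ 785.55 cpm.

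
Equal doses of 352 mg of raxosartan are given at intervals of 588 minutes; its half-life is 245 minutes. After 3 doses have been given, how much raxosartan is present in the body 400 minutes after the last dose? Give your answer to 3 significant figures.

139 mg

The 3 doses were given 1576, 988, 400 minutes ago.
Total = 352·(1/2)^(1576/245) + 352·(1/2)^(988/245) + 352·(1/2)^(400/245)
      = 4.0749 + 21.508 + 113.52 ≈ 139.1 mg.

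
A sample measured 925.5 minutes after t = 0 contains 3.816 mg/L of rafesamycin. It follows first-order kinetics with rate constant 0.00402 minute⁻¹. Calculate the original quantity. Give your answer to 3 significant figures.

158 mg/L

t½ = ln 2 / k = 0.69315 / 0.00402 ≈ 172.42 minutes.
Number of half-lives elapsed: n = 925.5/172.42 ≈ 5.3676.
A₀ = A × 2^n = 3.816 × 2^5.3676 = 3.816 × 41.285 ≈ 157.55 mg/L.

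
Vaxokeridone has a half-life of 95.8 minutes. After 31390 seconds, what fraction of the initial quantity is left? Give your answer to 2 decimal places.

31390 seconds = 523.167 minutes.
n = 523.167/95.8 ≈ 5.461 half-lives.
Fraction remaining = (1/2)^5.461 ≈ 0.022702.

0.02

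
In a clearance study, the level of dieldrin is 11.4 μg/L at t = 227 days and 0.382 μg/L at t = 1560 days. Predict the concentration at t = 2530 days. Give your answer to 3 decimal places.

Over Δt = 1560 − 227 = 1333 days, the level fell by a factor of 11.4/0.382 ≈ 29.843.
n = log₂(29.843) ≈ 4.8993 half-lives, so t½ = 1333/4.8993 ≈ 272.08 days.
From t = 1560 to t = 2530: 0.382 × (1/2)^((2530−1560)/272.08) ≈ 0.032274 μg/L.

0.032 μg/L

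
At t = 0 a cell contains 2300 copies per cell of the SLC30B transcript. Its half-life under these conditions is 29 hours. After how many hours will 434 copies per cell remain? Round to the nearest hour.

70 hours

Fraction remaining = 434/2300 ≈ 0.1887.
n = log₂(2300/434) = ln(5.2995)/ln 2 ≈ 2.4059 half-lives.
t = n × t½ = 2.4059 × 29 ≈ 69.77 hours.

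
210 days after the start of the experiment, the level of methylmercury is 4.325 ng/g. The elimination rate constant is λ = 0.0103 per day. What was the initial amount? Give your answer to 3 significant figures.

t½ = ln 2 / λ = 0.69315 / 0.0103 ≈ 67.296 days.
Number of half-lives elapsed: n = 210/67.296 ≈ 3.1205.
A₀ = A × 2^n = 4.325 × 2^3.1205 = 4.325 × 8.6972 ≈ 37.615 ng/g.

37.6 ng/g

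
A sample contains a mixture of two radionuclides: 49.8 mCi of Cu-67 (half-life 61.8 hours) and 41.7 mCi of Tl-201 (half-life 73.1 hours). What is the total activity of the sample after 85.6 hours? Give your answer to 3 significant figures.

Cu-67: 49.8 × (1/2)^(85.6/61.8) = 49.8 × (1/2)^1.3851 ≈ 19.066 mCi.
Tl-201: 41.7 × (1/2)^(85.6/73.1) = 41.7 × (1/2)^1.171 ≈ 18.52 mCi.
Total = 19.066 + 18.52 ≈ 37.586 mCi.

37.6 mCi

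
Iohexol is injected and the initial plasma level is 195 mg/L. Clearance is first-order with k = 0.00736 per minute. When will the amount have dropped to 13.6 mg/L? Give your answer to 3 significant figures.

362 minutes

t½ = ln 2 / k = 0.69315 / 0.00736 ≈ 94.178 minutes.
Fraction remaining = 13.6/195 ≈ 0.069744.
n = log₂(195/13.6) = ln(14.338)/ln 2 ≈ 3.8418 half-lives.
t = n × t½ = 3.8418 × 94.178 ≈ 361.81 minutes.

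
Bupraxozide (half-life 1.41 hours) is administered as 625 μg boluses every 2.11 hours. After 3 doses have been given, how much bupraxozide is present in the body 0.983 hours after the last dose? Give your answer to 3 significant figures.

The 3 doses were given 5.203, 3.093, 0.983 hours ago.
Total = 625·(1/2)^(5.203/1.41) + 625·(1/2)^(3.093/1.41) + 625·(1/2)^(0.983/1.41)
      = 48.424 + 136.63 + 385.49 ≈ 570.54 μg.

571 μg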